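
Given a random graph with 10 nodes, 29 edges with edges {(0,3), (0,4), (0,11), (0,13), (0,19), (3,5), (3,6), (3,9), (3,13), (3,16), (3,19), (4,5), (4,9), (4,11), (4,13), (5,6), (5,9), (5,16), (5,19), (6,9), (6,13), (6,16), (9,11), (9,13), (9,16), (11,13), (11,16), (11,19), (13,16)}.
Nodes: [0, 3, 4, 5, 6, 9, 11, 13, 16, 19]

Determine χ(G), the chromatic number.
χ(G) = 5

Clique number ω(G) = 5 (lower bound: χ ≥ ω).
The clique on [3, 6, 9, 13, 16] has size 5, forcing χ ≥ 5, and the coloring below uses 5 colors, so χ(G) = 5.
A valid 5-coloring: color 1: [5, 13]; color 2: [3, 11]; color 3: [0, 9]; color 4: [4, 16, 19]; color 5: [6].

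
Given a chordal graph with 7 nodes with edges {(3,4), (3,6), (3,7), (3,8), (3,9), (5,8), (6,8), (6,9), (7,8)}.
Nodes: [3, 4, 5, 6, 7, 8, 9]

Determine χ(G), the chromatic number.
Clique number ω(G) = 3 (lower bound: χ ≥ ω).
The clique on [3, 6, 8] has size 3, forcing χ ≥ 3, and the coloring below uses 3 colors, so χ(G) = 3.
A valid 3-coloring: color 1: [3, 5]; color 2: [4, 8, 9]; color 3: [6, 7].

χ(G) = 3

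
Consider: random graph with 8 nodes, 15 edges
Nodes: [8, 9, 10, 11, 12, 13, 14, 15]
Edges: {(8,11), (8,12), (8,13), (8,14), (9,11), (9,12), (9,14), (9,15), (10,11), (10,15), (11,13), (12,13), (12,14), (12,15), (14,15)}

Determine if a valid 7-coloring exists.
Yes, G is 7-colorable

A valid 7-coloring: color 1: [11, 12]; color 2: [10, 13, 14]; color 3: [8, 9]; color 4: [15].
(χ(G) = 4 ≤ 7.)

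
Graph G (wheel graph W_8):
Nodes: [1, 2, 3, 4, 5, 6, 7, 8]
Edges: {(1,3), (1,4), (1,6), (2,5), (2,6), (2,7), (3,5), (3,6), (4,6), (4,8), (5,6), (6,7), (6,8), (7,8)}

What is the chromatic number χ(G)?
χ(G) = 4

Clique number ω(G) = 3 (lower bound: χ ≥ ω).
Odd cycle [8, 4, 1, 3, 5, 2, 7] needs 3 colors (χ ≥ 3).
Vertex 6 is adjacent to every vertex of [1, 2, 3, 4, 5, 7, 8], which already need 3 colors among themselves, so 6 needs a new color (χ ≥ 4).
The coloring below uses 4 colors, so χ(G) = 4.
A valid 4-coloring: color 1: [6]; color 2: [1, 2, 8]; color 3: [3, 4, 7]; color 4: [5].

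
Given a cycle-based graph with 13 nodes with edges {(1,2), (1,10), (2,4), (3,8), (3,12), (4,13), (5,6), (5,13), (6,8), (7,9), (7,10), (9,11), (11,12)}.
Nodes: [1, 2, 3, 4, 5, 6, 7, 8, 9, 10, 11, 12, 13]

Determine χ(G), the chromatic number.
Clique number ω(G) = 2 (lower bound: χ ≥ ω).
Odd cycle [5, 13, 4, 2, 1, 10, 7, 9, 11, 12, 3, 8, 6] needs 3 colors (χ ≥ 3).
The coloring below uses 3 colors, so χ(G) = 3.
A valid 3-coloring: color 1: [1, 4, 5, 7, 8, 11]; color 2: [2, 6, 9, 10, 12, 13]; color 3: [3].

χ(G) = 3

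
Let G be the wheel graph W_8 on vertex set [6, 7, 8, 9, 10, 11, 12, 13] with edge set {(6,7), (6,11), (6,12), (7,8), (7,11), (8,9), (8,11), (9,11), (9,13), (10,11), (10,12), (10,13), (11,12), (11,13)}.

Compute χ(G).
χ(G) = 4

Clique number ω(G) = 3 (lower bound: χ ≥ ω).
Odd cycle [6, 7, 8, 9, 13, 10, 12] needs 3 colors (χ ≥ 3).
Vertex 11 is adjacent to every vertex of [6, 7, 8, 9, 10, 12, 13], which already need 3 colors among themselves, so 11 needs a new color (χ ≥ 4).
The coloring below uses 4 colors, so χ(G) = 4.
A valid 4-coloring: color 1: [11]; color 2: [6, 8, 10]; color 3: [7, 9, 12]; color 4: [13].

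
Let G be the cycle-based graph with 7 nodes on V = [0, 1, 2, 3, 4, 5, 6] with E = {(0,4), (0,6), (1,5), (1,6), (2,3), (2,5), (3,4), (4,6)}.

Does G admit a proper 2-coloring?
No, G is not 2-colorable

The clique on vertices [0, 4, 6] has size 3 > 2, so it alone needs 3 colors.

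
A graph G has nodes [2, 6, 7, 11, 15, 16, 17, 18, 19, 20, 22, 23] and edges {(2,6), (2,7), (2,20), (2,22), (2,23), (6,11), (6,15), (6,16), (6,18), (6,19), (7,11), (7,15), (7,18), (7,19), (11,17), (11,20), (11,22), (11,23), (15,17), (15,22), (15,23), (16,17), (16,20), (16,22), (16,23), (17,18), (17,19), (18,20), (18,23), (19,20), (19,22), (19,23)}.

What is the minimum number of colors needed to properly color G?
χ(G) = 2

Clique number ω(G) = 2 (lower bound: χ ≥ ω).
The graph is bipartite (no odd cycle), so 2 colors suffice: χ(G) = 2.
A valid 2-coloring: color 1: [6, 7, 17, 20, 22, 23]; color 2: [2, 11, 15, 16, 18, 19].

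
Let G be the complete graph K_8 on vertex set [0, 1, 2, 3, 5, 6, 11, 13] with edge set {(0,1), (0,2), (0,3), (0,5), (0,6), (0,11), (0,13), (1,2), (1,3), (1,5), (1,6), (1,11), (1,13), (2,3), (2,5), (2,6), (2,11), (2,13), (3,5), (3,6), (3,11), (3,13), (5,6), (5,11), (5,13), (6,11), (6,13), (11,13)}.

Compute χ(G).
χ(G) = 8

Clique number ω(G) = 8 (lower bound: χ ≥ ω).
The clique on [0, 1, 2, 3, 5, 6, 11, 13] has size 8, forcing χ ≥ 8, and the coloring below uses 8 colors, so χ(G) = 8.
A valid 8-coloring: color 1: [13]; color 2: [0]; color 3: [2]; color 4: [6]; color 5: [11]; color 6: [3]; color 7: [1]; color 8: [5].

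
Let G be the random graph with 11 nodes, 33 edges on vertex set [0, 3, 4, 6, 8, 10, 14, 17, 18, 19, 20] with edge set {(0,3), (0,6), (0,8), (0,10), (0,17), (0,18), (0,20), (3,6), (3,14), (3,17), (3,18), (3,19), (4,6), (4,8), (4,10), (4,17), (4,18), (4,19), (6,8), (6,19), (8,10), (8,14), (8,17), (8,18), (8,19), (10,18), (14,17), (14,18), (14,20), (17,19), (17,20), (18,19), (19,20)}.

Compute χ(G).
Clique number ω(G) = 4 (lower bound: χ ≥ ω).
The clique on [0, 8, 10, 18] has size 4, forcing χ ≥ 4, and the coloring below uses 4 colors, so χ(G) = 4.
A valid 4-coloring: color 1: [3, 8, 20]; color 2: [10, 14, 19]; color 3: [6, 17, 18]; color 4: [0, 4].

χ(G) = 4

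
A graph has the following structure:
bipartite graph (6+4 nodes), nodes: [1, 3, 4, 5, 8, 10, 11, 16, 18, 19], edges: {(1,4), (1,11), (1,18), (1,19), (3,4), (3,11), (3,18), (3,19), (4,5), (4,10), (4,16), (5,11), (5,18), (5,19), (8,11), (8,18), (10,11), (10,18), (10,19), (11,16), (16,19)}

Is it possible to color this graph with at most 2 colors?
Yes, G is 2-colorable

A valid 2-coloring: color 1: [4, 11, 18, 19]; color 2: [1, 3, 5, 8, 10, 16].
(χ(G) = 2 ≤ 2.)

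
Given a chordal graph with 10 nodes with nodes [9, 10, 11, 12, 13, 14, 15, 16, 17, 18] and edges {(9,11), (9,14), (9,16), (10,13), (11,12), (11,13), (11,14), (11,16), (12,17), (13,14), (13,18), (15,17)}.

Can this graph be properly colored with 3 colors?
A valid 3-coloring: color 1: [10, 11, 17, 18]; color 2: [9, 12, 13, 15]; color 3: [14, 16].
(χ(G) = 3 ≤ 3.)

Yes, G is 3-colorable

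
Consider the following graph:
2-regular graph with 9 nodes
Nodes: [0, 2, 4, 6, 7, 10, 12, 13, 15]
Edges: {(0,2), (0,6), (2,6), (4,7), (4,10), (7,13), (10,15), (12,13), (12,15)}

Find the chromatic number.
χ(G) = 3

Clique number ω(G) = 3 (lower bound: χ ≥ ω).
The clique on [0, 2, 6] has size 3, forcing χ ≥ 3, and the coloring below uses 3 colors, so χ(G) = 3.
A valid 3-coloring: color 1: [0, 7, 10, 12]; color 2: [2, 4, 13, 15]; color 3: [6].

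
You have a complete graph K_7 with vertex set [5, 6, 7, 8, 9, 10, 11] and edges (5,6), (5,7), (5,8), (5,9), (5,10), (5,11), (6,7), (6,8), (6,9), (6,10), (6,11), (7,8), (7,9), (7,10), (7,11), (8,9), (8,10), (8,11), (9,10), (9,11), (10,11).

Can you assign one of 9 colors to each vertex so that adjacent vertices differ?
Yes, G is 9-colorable

A valid 9-coloring: color 1: [9]; color 2: [8]; color 3: [10]; color 4: [11]; color 5: [6]; color 6: [7]; color 7: [5].
(χ(G) = 7 ≤ 9.)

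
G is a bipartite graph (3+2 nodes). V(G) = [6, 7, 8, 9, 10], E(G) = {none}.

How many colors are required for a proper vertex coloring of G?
Clique number ω(G) = 1 (lower bound: χ ≥ ω).
The graph has no edges, so one color suffices: χ(G) = 1.
A valid 1-coloring: color 1: [6, 7, 8, 9, 10].

χ(G) = 1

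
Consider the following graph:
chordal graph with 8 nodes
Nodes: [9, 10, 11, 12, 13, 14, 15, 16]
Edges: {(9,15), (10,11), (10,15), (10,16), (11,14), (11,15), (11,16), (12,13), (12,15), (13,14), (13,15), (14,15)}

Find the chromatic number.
Clique number ω(G) = 3 (lower bound: χ ≥ ω).
The clique on [10, 11, 16] has size 3, forcing χ ≥ 3, and the coloring below uses 3 colors, so χ(G) = 3.
A valid 3-coloring: color 1: [15, 16]; color 2: [9, 11, 13]; color 3: [10, 12, 14].

χ(G) = 3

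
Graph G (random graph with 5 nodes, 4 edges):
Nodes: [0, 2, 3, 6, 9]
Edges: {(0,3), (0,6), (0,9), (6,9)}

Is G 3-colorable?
Yes, G is 3-colorable

A valid 3-coloring: color 1: [0, 2]; color 2: [3, 9]; color 3: [6].
(χ(G) = 3 ≤ 3.)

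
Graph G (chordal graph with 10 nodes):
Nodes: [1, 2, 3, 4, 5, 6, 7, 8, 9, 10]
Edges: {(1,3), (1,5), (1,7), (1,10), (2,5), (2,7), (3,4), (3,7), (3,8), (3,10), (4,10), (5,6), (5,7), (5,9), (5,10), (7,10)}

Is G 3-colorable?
No, G is not 3-colorable

The clique on vertices [1, 3, 7, 10] has size 4 > 3, so it alone needs 4 colors.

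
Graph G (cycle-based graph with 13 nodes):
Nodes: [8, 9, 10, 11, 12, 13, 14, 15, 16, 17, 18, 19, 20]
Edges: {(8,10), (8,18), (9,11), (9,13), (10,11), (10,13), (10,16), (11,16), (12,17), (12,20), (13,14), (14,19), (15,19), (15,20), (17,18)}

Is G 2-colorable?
The clique on vertices [10, 11, 16] has size 3 > 2, so it alone needs 3 colors.

No, G is not 2-colorable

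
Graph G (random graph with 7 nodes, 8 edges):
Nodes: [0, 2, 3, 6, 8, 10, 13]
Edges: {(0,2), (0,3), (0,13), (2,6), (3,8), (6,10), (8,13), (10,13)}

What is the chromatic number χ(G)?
χ(G) = 3

Clique number ω(G) = 2 (lower bound: χ ≥ ω).
Odd cycle [2, 0, 13, 10, 6] needs 3 colors (χ ≥ 3).
The coloring below uses 3 colors, so χ(G) = 3.
A valid 3-coloring: color 1: [0, 8, 10]; color 2: [3, 6, 13]; color 3: [2].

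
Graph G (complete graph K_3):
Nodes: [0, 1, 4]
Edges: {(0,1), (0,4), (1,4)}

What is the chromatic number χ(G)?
χ(G) = 3

Clique number ω(G) = 3 (lower bound: χ ≥ ω).
The clique on [0, 1, 4] has size 3, forcing χ ≥ 3, and the coloring below uses 3 colors, so χ(G) = 3.
A valid 3-coloring: color 1: [1]; color 2: [4]; color 3: [0].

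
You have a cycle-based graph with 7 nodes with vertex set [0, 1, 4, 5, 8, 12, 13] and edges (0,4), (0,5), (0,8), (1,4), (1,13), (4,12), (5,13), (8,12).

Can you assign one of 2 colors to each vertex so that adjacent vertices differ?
Odd cycle [13, 5, 0, 4, 1] needs 3 colors (χ ≥ 3).
Hence χ(G) ≥ 3 > 2, so no proper 2-coloring exists.

No, G is not 2-colorable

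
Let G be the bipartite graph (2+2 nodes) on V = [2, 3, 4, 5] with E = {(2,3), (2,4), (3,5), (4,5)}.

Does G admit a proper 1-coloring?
Edge (2,3) forces its endpoints to differ, so 1 color is not enough.

No, G is not 1-colorable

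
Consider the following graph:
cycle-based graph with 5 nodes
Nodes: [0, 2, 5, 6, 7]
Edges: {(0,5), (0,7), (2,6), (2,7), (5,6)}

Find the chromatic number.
Clique number ω(G) = 2 (lower bound: χ ≥ ω).
Odd cycle [2, 7, 0, 5, 6] needs 3 colors (χ ≥ 3).
The coloring below uses 3 colors, so χ(G) = 3.
A valid 3-coloring: color 1: [2, 5]; color 2: [6, 7]; color 3: [0].

χ(G) = 3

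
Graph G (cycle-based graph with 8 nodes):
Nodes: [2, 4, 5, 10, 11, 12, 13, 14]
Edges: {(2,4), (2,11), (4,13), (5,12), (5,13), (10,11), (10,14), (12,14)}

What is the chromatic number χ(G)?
Clique number ω(G) = 2 (lower bound: χ ≥ ω).
The graph is bipartite (no odd cycle), so 2 colors suffice: χ(G) = 2.
A valid 2-coloring: color 1: [4, 5, 11, 14]; color 2: [2, 10, 12, 13].

χ(G) = 2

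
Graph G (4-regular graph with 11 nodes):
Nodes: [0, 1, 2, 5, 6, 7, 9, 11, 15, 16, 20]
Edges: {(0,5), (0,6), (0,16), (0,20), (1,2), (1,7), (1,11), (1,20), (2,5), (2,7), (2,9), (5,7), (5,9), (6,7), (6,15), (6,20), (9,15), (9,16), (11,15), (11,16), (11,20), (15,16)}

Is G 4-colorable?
A valid 4-coloring: color 1: [0, 7, 9, 11]; color 2: [1, 5, 6, 16]; color 3: [2, 15, 20].
(χ(G) = 3 ≤ 4.)

Yes, G is 4-colorable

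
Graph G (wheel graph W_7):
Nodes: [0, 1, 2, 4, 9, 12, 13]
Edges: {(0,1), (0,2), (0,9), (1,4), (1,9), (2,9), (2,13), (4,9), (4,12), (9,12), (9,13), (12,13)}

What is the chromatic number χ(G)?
Clique number ω(G) = 3 (lower bound: χ ≥ ω).
The clique on [0, 1, 9] has size 3, forcing χ ≥ 3, and the coloring below uses 3 colors, so χ(G) = 3.
A valid 3-coloring: color 1: [9]; color 2: [0, 4, 13]; color 3: [1, 2, 12].

χ(G) = 3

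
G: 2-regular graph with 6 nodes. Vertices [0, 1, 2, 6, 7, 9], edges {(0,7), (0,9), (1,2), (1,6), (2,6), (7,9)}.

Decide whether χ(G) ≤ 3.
Yes, G is 3-colorable

A valid 3-coloring: color 1: [0, 6]; color 2: [2, 7]; color 3: [1, 9].
(χ(G) = 3 ≤ 3.)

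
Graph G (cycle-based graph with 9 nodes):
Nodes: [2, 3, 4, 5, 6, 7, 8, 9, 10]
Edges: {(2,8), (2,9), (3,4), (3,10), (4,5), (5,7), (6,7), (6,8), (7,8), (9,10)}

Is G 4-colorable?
A valid 4-coloring: color 1: [2, 4, 7, 10]; color 2: [3, 5, 8, 9]; color 3: [6].
(χ(G) = 3 ≤ 4.)

Yes, G is 4-colorable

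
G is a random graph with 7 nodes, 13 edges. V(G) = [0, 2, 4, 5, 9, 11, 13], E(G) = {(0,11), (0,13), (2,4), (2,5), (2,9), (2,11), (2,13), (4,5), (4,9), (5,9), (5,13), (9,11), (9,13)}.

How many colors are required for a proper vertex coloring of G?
χ(G) = 4

Clique number ω(G) = 4 (lower bound: χ ≥ ω).
The clique on [2, 4, 5, 9] has size 4, forcing χ ≥ 4, and the coloring below uses 4 colors, so χ(G) = 4.
A valid 4-coloring: color 1: [0, 9]; color 2: [2]; color 3: [4, 11, 13]; color 4: [5].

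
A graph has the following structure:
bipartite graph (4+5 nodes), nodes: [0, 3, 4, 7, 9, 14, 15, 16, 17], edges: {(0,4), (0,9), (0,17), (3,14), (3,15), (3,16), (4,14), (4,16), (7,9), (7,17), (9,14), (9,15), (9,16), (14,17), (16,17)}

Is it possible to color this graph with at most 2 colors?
A valid 2-coloring: color 1: [3, 4, 9, 17]; color 2: [0, 7, 14, 15, 16].
(χ(G) = 2 ≤ 2.)

Yes, G is 2-colorable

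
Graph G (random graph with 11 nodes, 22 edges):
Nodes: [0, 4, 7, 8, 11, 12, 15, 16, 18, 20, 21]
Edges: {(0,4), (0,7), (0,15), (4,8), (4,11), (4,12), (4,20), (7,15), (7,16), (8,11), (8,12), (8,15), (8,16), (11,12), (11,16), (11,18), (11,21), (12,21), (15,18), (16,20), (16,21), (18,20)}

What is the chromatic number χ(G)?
Clique number ω(G) = 4 (lower bound: χ ≥ ω).
The clique on [4, 8, 11, 12] has size 4, forcing χ ≥ 4, and the coloring below uses 4 colors, so χ(G) = 4.
A valid 4-coloring: color 1: [11, 15, 20]; color 2: [4, 16, 18]; color 3: [0, 8, 21]; color 4: [7, 12].

χ(G) = 4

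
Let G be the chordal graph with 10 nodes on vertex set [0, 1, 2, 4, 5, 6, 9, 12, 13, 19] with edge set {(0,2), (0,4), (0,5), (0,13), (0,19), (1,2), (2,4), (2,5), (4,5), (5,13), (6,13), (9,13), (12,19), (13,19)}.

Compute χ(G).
χ(G) = 4

Clique number ω(G) = 4 (lower bound: χ ≥ ω).
The clique on [0, 2, 4, 5] has size 4, forcing χ ≥ 4, and the coloring below uses 4 colors, so χ(G) = 4.
A valid 4-coloring: color 1: [0, 1, 6, 9, 12]; color 2: [2, 13]; color 3: [5, 19]; color 4: [4].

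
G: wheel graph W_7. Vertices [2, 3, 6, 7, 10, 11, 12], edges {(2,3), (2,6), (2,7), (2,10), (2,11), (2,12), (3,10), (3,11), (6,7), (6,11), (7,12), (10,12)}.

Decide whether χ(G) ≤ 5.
A valid 5-coloring: color 1: [2]; color 2: [7, 10, 11]; color 3: [3, 6, 12].
(χ(G) = 3 ≤ 5.)

Yes, G is 5-colorable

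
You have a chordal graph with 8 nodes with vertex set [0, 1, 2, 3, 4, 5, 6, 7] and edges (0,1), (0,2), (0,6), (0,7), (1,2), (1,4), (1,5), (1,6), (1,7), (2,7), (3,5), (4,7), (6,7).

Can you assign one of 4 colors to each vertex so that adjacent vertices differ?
Yes, G is 4-colorable

A valid 4-coloring: color 1: [1, 3]; color 2: [5, 7]; color 3: [0, 4]; color 4: [2, 6].
(χ(G) = 4 ≤ 4.)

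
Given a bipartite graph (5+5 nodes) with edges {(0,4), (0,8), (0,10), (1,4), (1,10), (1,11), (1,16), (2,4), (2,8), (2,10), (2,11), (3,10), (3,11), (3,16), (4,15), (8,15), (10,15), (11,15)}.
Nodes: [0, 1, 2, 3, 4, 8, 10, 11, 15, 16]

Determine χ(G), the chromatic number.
χ(G) = 2

Clique number ω(G) = 2 (lower bound: χ ≥ ω).
The graph is bipartite (no odd cycle), so 2 colors suffice: χ(G) = 2.
A valid 2-coloring: color 1: [4, 8, 10, 11, 16]; color 2: [0, 1, 2, 3, 15].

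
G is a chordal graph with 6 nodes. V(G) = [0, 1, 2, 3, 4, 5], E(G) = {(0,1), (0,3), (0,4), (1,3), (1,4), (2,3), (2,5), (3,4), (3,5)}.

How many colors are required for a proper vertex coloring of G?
χ(G) = 4

Clique number ω(G) = 4 (lower bound: χ ≥ ω).
The clique on [0, 1, 3, 4] has size 4, forcing χ ≥ 4, and the coloring below uses 4 colors, so χ(G) = 4.
A valid 4-coloring: color 1: [3]; color 2: [2, 4]; color 3: [0, 5]; color 4: [1].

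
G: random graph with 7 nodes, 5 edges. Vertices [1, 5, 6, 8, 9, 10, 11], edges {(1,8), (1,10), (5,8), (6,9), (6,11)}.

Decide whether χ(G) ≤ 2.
Yes, G is 2-colorable

A valid 2-coloring: color 1: [6, 8, 10]; color 2: [1, 5, 9, 11].
(χ(G) = 2 ≤ 2.)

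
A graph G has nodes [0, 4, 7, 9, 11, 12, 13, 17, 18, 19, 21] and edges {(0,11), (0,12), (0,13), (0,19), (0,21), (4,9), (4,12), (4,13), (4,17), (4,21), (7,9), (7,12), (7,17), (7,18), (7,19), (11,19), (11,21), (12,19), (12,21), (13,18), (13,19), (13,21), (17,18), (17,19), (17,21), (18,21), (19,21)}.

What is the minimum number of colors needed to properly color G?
Clique number ω(G) = 4 (lower bound: χ ≥ ω).
The clique on [0, 11, 19, 21] has size 4, forcing χ ≥ 4, and the coloring below uses 4 colors, so χ(G) = 4.
A valid 4-coloring: color 1: [7, 21]; color 2: [4, 18, 19]; color 3: [9, 11, 12, 13, 17]; color 4: [0].

χ(G) = 4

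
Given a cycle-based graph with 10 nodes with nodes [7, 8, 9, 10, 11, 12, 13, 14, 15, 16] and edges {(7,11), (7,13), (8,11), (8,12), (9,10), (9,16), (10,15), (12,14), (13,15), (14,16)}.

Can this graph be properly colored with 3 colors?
Yes, G is 3-colorable

A valid 3-coloring: color 1: [10, 11, 12, 13, 16]; color 2: [7, 8, 9, 14, 15].
(χ(G) = 2 ≤ 3.)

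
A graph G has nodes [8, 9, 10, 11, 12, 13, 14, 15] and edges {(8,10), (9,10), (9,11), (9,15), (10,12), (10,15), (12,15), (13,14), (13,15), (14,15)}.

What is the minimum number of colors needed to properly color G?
χ(G) = 3

Clique number ω(G) = 3 (lower bound: χ ≥ ω).
The clique on [9, 10, 15] has size 3, forcing χ ≥ 3, and the coloring below uses 3 colors, so χ(G) = 3.
A valid 3-coloring: color 1: [8, 11, 15]; color 2: [10, 13]; color 3: [9, 12, 14].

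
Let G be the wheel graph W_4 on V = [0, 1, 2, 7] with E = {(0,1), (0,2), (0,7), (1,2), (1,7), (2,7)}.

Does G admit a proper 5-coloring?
A valid 5-coloring: color 1: [1]; color 2: [0]; color 3: [7]; color 4: [2].
(χ(G) = 4 ≤ 5.)

Yes, G is 5-colorable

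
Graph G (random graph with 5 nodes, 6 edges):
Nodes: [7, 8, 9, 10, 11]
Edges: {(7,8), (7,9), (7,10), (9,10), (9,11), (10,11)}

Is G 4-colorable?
Yes, G is 4-colorable

A valid 4-coloring: color 1: [8, 9]; color 2: [10]; color 3: [7, 11].
(χ(G) = 3 ≤ 4.)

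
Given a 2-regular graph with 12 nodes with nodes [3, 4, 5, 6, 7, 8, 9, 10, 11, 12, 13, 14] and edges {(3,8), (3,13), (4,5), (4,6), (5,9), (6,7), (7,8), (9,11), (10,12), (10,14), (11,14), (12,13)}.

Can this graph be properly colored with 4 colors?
A valid 4-coloring: color 1: [3, 4, 7, 9, 12, 14]; color 2: [5, 6, 8, 10, 11, 13].
(χ(G) = 2 ≤ 4.)

Yes, G is 4-colorable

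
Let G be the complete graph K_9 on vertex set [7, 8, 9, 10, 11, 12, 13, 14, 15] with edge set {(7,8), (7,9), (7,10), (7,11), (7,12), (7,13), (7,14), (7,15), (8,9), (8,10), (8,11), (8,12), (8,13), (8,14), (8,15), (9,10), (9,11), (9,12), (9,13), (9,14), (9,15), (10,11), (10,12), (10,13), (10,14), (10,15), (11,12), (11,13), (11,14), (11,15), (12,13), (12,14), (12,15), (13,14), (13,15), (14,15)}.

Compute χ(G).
Clique number ω(G) = 9 (lower bound: χ ≥ ω).
The clique on [7, 8, 9, 10, 11, 12, 13, 14, 15] has size 9, forcing χ ≥ 9, and the coloring below uses 9 colors, so χ(G) = 9.
A valid 9-coloring: color 1: [10]; color 2: [13]; color 3: [12]; color 4: [11]; color 5: [9]; color 6: [7]; color 7: [14]; color 8: [8]; color 9: [15].

χ(G) = 9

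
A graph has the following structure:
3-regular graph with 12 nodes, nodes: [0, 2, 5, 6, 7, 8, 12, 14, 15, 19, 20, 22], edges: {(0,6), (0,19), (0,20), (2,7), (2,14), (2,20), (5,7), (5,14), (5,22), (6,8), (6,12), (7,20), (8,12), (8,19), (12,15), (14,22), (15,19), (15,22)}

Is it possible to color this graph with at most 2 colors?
The clique on vertices [2, 7, 20] has size 3 > 2, so it alone needs 3 colors.

No, G is not 2-colorable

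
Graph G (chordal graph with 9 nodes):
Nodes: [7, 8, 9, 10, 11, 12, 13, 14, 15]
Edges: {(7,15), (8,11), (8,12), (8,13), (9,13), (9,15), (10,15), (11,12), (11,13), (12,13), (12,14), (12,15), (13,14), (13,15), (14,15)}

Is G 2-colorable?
The clique on vertices [8, 11, 12, 13] has size 4 > 2, so it alone needs 4 colors.

No, G is not 2-colorable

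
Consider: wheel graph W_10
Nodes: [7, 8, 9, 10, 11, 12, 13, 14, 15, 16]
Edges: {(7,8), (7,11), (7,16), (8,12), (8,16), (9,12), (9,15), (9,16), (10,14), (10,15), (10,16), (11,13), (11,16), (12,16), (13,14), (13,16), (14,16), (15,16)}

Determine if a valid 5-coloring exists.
Yes, G is 5-colorable

A valid 5-coloring: color 1: [16]; color 2: [8, 9, 10, 13]; color 3: [7, 12, 14, 15]; color 4: [11].
(χ(G) = 4 ≤ 5.)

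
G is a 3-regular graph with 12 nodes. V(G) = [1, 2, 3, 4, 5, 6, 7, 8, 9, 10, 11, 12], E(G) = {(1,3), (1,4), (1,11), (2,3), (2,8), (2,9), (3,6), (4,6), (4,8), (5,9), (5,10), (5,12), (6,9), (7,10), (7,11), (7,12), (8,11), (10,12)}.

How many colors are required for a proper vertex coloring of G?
Clique number ω(G) = 3 (lower bound: χ ≥ ω).
The clique on [5, 10, 12] has size 3, forcing χ ≥ 3, and the coloring below uses 3 colors, so χ(G) = 3.
A valid 3-coloring: color 1: [1, 5, 6, 7, 8]; color 2: [2, 4, 10, 11]; color 3: [3, 9, 12].

χ(G) = 3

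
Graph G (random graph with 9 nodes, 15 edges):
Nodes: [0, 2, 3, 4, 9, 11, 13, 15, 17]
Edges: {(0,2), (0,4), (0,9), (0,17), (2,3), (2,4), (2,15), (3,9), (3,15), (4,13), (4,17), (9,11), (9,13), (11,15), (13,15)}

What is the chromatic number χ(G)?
Clique number ω(G) = 3 (lower bound: χ ≥ ω).
The clique on [0, 4, 17] has size 3, forcing χ ≥ 3, and the coloring below uses 3 colors, so χ(G) = 3.
A valid 3-coloring: color 1: [0, 3, 11, 13]; color 2: [4, 9, 15]; color 3: [2, 17].

χ(G) = 3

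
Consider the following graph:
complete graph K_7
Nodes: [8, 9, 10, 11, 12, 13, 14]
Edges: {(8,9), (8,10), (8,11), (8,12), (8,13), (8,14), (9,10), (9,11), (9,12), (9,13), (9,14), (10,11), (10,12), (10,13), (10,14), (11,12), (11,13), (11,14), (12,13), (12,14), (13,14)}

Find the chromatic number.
Clique number ω(G) = 7 (lower bound: χ ≥ ω).
The clique on [8, 9, 10, 11, 12, 13, 14] has size 7, forcing χ ≥ 7, and the coloring below uses 7 colors, so χ(G) = 7.
A valid 7-coloring: color 1: [9]; color 2: [13]; color 3: [8]; color 4: [11]; color 5: [12]; color 6: [10]; color 7: [14].

χ(G) = 7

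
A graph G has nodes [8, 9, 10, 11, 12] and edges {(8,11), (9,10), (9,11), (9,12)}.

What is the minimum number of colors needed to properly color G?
Clique number ω(G) = 2 (lower bound: χ ≥ ω).
The graph is bipartite (no odd cycle), so 2 colors suffice: χ(G) = 2.
A valid 2-coloring: color 1: [8, 9]; color 2: [10, 11, 12].

χ(G) = 2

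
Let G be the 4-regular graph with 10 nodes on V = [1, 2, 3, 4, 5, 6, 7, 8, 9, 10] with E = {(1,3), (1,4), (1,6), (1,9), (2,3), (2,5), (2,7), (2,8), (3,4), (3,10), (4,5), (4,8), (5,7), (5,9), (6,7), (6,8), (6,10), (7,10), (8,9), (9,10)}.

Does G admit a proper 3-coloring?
A valid 3-coloring: color 1: [3, 7, 9]; color 2: [1, 5, 8, 10]; color 3: [2, 4, 6].
(χ(G) = 3 ≤ 3.)

Yes, G is 3-colorable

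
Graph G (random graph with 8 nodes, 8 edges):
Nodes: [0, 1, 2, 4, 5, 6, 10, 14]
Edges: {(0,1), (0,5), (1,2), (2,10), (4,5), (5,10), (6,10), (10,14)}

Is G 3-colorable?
Yes, G is 3-colorable

A valid 3-coloring: color 1: [0, 4, 10]; color 2: [1, 5, 6, 14]; color 3: [2].
(χ(G) = 3 ≤ 3.)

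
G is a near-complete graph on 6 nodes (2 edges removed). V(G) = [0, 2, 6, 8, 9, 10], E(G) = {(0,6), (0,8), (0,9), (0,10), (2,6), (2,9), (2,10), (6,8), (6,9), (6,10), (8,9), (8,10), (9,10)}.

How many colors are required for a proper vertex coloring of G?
Clique number ω(G) = 5 (lower bound: χ ≥ ω).
The clique on [0, 6, 8, 9, 10] has size 5, forcing χ ≥ 5, and the coloring below uses 5 colors, so χ(G) = 5.
A valid 5-coloring: color 1: [9]; color 2: [6]; color 3: [10]; color 4: [2, 8]; color 5: [0].

χ(G) = 5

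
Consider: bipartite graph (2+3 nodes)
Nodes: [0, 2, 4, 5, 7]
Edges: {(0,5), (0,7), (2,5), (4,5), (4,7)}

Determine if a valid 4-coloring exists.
Yes, G is 4-colorable

A valid 4-coloring: color 1: [5, 7]; color 2: [0, 2, 4].
(χ(G) = 2 ≤ 4.)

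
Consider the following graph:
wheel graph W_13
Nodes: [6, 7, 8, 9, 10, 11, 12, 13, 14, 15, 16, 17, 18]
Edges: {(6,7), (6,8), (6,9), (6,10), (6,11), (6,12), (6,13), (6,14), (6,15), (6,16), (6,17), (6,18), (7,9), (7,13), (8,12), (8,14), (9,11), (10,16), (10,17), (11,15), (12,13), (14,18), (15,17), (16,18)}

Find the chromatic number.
Clique number ω(G) = 3 (lower bound: χ ≥ ω).
The clique on [6, 7, 9] has size 3, forcing χ ≥ 3, and the coloring below uses 3 colors, so χ(G) = 3.
A valid 3-coloring: color 1: [6]; color 2: [7, 11, 12, 14, 16, 17]; color 3: [8, 9, 10, 13, 15, 18].

χ(G) = 3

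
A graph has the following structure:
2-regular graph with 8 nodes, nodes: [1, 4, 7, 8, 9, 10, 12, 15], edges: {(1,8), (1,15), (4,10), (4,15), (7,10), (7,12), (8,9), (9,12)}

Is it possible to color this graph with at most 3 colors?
A valid 3-coloring: color 1: [8, 10, 12, 15]; color 2: [1, 4, 7, 9].
(χ(G) = 2 ≤ 3.)

Yes, G is 3-colorable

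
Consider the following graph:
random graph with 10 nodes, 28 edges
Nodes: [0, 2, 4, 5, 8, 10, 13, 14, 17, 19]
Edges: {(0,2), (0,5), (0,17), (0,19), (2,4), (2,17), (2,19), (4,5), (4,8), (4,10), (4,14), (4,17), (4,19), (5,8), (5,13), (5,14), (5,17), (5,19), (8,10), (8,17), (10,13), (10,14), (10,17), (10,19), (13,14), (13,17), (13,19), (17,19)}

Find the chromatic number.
χ(G) = 4

Clique number ω(G) = 4 (lower bound: χ ≥ ω).
The clique on [4, 8, 10, 17] has size 4, forcing χ ≥ 4, and the coloring below uses 4 colors, so χ(G) = 4.
A valid 4-coloring: color 1: [14, 17]; color 2: [8, 19]; color 3: [2, 5, 10]; color 4: [0, 4, 13].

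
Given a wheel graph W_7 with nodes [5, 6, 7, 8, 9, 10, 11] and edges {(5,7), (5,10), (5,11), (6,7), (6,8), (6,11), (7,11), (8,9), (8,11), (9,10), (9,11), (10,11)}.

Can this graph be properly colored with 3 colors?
A valid 3-coloring: color 1: [11]; color 2: [7, 8, 10]; color 3: [5, 6, 9].
(χ(G) = 3 ≤ 3.)

Yes, G is 3-colorable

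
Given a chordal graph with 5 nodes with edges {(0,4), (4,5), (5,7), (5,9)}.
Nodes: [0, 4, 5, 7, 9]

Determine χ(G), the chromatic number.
χ(G) = 2

Clique number ω(G) = 2 (lower bound: χ ≥ ω).
The graph is bipartite (no odd cycle), so 2 colors suffice: χ(G) = 2.
A valid 2-coloring: color 1: [0, 5]; color 2: [4, 7, 9].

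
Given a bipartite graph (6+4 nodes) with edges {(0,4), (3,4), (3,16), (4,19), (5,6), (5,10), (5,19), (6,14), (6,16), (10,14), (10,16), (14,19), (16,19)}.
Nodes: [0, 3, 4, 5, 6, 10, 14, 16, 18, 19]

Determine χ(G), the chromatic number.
Clique number ω(G) = 2 (lower bound: χ ≥ ω).
The graph is bipartite (no odd cycle), so 2 colors suffice: χ(G) = 2.
A valid 2-coloring: color 1: [0, 3, 6, 10, 18, 19]; color 2: [4, 5, 14, 16].

χ(G) = 2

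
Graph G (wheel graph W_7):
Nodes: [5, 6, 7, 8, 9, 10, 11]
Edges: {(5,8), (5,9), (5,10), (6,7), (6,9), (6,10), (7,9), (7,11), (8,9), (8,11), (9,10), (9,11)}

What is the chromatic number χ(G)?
Clique number ω(G) = 3 (lower bound: χ ≥ ω).
The clique on [8, 9, 11] has size 3, forcing χ ≥ 3, and the coloring below uses 3 colors, so χ(G) = 3.
A valid 3-coloring: color 1: [9]; color 2: [5, 6, 11]; color 3: [7, 8, 10].

χ(G) = 3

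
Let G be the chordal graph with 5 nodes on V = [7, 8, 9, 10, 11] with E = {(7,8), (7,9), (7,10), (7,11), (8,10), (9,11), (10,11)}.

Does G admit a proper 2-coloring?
No, G is not 2-colorable

The clique on vertices [7, 9, 11] has size 3 > 2, so it alone needs 3 colors.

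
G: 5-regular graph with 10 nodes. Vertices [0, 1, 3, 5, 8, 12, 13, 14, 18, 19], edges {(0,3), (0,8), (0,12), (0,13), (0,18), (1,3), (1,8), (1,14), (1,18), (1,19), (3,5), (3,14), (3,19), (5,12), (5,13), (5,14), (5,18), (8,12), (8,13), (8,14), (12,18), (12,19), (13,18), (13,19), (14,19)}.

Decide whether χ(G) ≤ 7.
Yes, G is 7-colorable

A valid 7-coloring: color 1: [12, 13, 14]; color 2: [8, 18, 19]; color 3: [0, 1, 5]; color 4: [3].
(χ(G) = 4 ≤ 7.)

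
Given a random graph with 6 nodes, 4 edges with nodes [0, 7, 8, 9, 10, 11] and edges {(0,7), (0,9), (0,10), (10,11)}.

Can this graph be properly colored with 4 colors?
A valid 4-coloring: color 1: [0, 8, 11]; color 2: [7, 9, 10].
(χ(G) = 2 ≤ 4.)

Yes, G is 4-colorable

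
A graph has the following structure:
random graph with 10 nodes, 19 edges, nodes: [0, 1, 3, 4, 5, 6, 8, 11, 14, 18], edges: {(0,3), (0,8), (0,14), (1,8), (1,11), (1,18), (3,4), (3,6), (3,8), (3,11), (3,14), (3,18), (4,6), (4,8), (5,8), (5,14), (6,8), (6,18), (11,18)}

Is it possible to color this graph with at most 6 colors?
Yes, G is 6-colorable

A valid 6-coloring: color 1: [1, 3, 5]; color 2: [8, 14, 18]; color 3: [0, 6, 11]; color 4: [4].
(χ(G) = 4 ≤ 6.)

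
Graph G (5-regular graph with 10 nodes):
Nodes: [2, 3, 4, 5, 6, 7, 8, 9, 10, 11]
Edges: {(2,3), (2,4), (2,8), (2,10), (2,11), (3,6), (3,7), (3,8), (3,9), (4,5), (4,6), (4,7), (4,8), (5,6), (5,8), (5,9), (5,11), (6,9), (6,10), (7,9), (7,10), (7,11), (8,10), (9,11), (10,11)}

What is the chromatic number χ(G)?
Clique number ω(G) = 3 (lower bound: χ ≥ ω).
Odd cycle [7, 3, 6, 5, 11] needs 3 colors (χ ≥ 3).
Vertex 9 is adjacent to every vertex of [3, 5, 6, 7, 11], which already need 3 colors among themselves, so 9 needs a new color (χ ≥ 4).
The coloring below uses 4 colors, so χ(G) = 4.
A valid 4-coloring: color 1: [4, 9, 10]; color 2: [2, 5, 7]; color 3: [6, 8, 11]; color 4: [3].

χ(G) = 4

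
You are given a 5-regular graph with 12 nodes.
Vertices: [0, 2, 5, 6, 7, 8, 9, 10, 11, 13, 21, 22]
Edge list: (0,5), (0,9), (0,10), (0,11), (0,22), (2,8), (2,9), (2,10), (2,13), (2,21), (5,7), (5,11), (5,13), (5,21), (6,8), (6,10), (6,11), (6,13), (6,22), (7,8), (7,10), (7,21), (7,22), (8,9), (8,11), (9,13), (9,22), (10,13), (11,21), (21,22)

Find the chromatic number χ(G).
Clique number ω(G) = 3 (lower bound: χ ≥ ω).
Suppose a proper 3-coloring c exists. The clique [0, 5, 11] takes 3 distinct colors; by symmetry let c(0) = 1, c(5) = 2, c(11) = 3.
- Vertex 21: neighbors [5, 11] already have colors [2, 3] ⇒ c(21) = 1.
- Vertex 7: neighbors [21, 5] already have colors [1, 2] ⇒ c(7) = 3.
- Vertex 10: neighbors [0, 7] already have colors [1, 3] ⇒ c(10) = 2.
- Vertex 2: neighbors [21, 10] already have colors [1, 2] ⇒ c(2) = 3.
- Vertex 6: neighbors [10, 11] already have colors [2, 3] ⇒ c(6) = 1.
- Vertex 13: neighbors [6, 5, 2] already have colors [1, 2, 3] — all 3 colors blocked. Contradiction.
The forced assignments end in a contradiction, so G has no proper 3-coloring (χ ≥ 4).
The coloring below uses 4 colors, so χ(G) = 4.
A valid 4-coloring: color 1: [5, 9, 10]; color 2: [8, 13, 22]; color 3: [2, 7, 11]; color 4: [0, 6, 21].

χ(G) = 4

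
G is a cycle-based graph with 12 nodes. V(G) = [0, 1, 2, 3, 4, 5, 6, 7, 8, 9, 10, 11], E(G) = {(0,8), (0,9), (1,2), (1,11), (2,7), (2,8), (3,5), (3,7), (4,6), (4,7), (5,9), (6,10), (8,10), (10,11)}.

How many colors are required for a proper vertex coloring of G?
Clique number ω(G) = 2 (lower bound: χ ≥ ω).
Odd cycle [5, 9, 0, 8, 2, 7, 3] needs 3 colors (χ ≥ 3).
The coloring below uses 3 colors, so χ(G) = 3.
A valid 3-coloring: color 1: [6, 7, 8, 9, 11]; color 2: [0, 2, 4, 5, 10]; color 3: [1, 3].

χ(G) = 3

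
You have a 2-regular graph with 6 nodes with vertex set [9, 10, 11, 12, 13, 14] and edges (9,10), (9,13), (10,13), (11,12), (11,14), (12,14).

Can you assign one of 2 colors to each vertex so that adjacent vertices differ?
The clique on vertices [9, 10, 13] has size 3 > 2, so it alone needs 3 colors.

No, G is not 2-colorable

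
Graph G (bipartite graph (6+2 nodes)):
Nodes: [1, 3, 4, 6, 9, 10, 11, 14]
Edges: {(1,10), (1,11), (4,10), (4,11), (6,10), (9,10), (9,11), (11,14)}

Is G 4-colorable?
A valid 4-coloring: color 1: [3, 10, 11]; color 2: [1, 4, 6, 9, 14].
(χ(G) = 2 ≤ 4.)

Yes, G is 4-colorable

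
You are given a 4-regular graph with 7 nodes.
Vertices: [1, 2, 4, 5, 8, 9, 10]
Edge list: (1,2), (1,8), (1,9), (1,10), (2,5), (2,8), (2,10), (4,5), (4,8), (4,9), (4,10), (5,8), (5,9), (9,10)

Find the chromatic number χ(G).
χ(G) = 4

Clique number ω(G) = 3 (lower bound: χ ≥ ω).
Suppose a proper 3-coloring c exists. The clique [1, 2, 8] takes 3 distinct colors; by symmetry let c(1) = 1, c(2) = 2, c(8) = 3.
- Vertex 5: neighbors [2, 8] already have colors [2, 3] ⇒ c(5) = 1.
- Vertex 4: neighbors [5, 8] already have colors [1, 3] ⇒ c(4) = 2.
- Vertex 9: neighbors [1, 4] already have colors [1, 2] ⇒ c(9) = 3.
- Vertex 10: neighbors [1, 2, 9] already have colors [1, 2, 3] — all 3 colors blocked. Contradiction.
The forced assignments end in a contradiction, so G has no proper 3-coloring (χ ≥ 4).
The coloring below uses 4 colors, so χ(G) = 4.
A valid 4-coloring: color 1: [1, 4]; color 2: [5, 10]; color 3: [2, 9]; color 4: [8].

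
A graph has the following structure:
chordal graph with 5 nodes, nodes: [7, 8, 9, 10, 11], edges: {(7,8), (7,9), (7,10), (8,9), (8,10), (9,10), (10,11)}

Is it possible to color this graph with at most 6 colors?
A valid 6-coloring: color 1: [10]; color 2: [8, 11]; color 3: [7]; color 4: [9].
(χ(G) = 4 ≤ 6.)

Yes, G is 6-colorable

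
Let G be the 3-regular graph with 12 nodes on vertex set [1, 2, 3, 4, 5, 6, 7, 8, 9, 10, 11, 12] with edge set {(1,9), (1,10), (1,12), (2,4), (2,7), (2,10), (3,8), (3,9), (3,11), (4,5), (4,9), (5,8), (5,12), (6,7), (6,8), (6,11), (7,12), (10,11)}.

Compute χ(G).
Clique number ω(G) = 2 (lower bound: χ ≥ ω).
Odd cycle [1, 10, 11, 3, 9] needs 3 colors (χ ≥ 3).
The coloring below uses 3 colors, so χ(G) = 3.
A valid 3-coloring: color 1: [1, 3, 5, 7]; color 2: [2, 8, 9, 11, 12]; color 3: [4, 6, 10].

χ(G) = 3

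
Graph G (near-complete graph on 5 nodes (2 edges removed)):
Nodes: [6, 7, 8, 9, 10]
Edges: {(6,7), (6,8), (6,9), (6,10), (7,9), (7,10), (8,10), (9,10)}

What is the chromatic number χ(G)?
Clique number ω(G) = 4 (lower bound: χ ≥ ω).
The clique on [6, 7, 9, 10] has size 4, forcing χ ≥ 4, and the coloring below uses 4 colors, so χ(G) = 4.
A valid 4-coloring: color 1: [6]; color 2: [10]; color 3: [8, 9]; color 4: [7].

χ(G) = 4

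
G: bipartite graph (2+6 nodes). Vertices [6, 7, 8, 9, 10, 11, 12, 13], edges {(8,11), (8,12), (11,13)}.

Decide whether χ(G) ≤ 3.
A valid 3-coloring: color 1: [6, 7, 9, 10, 11, 12]; color 2: [8, 13].
(χ(G) = 2 ≤ 3.)

Yes, G is 3-colorable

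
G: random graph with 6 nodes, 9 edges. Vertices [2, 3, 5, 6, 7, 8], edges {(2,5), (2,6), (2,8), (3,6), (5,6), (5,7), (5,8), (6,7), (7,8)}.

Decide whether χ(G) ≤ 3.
A valid 3-coloring: color 1: [6, 8]; color 2: [3, 5]; color 3: [2, 7].
(χ(G) = 3 ≤ 3.)

Yes, G is 3-colorable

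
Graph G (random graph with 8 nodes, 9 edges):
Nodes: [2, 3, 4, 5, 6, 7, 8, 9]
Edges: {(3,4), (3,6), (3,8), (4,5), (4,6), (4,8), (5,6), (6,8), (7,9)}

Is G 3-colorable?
No, G is not 3-colorable

The clique on vertices [3, 4, 6, 8] has size 4 > 3, so it alone needs 4 colors.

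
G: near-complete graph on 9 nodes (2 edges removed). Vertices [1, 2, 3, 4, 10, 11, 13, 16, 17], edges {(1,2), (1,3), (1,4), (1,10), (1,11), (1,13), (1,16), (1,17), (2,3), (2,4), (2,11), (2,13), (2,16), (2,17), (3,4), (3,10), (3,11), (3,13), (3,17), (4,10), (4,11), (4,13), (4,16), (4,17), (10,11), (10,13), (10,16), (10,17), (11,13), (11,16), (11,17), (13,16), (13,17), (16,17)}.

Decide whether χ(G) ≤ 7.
A valid 7-coloring: color 1: [4]; color 2: [17]; color 3: [11]; color 4: [13]; color 5: [1]; color 6: [3, 16]; color 7: [2, 10].
(χ(G) = 7 ≤ 7.)

Yes, G is 7-colorable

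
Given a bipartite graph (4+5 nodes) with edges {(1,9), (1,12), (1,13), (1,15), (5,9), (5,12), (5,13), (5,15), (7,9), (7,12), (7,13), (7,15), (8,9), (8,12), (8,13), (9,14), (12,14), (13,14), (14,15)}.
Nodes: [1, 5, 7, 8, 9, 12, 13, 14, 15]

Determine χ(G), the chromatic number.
χ(G) = 2

Clique number ω(G) = 2 (lower bound: χ ≥ ω).
The graph is bipartite (no odd cycle), so 2 colors suffice: χ(G) = 2.
A valid 2-coloring: color 1: [9, 12, 13, 15]; color 2: [1, 5, 7, 8, 14].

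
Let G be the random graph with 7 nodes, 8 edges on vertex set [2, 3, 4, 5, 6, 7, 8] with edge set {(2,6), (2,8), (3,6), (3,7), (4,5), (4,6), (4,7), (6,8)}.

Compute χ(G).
Clique number ω(G) = 3 (lower bound: χ ≥ ω).
The clique on [2, 6, 8] has size 3, forcing χ ≥ 3, and the coloring below uses 3 colors, so χ(G) = 3.
A valid 3-coloring: color 1: [5, 6, 7]; color 2: [3, 4, 8]; color 3: [2].

χ(G) = 3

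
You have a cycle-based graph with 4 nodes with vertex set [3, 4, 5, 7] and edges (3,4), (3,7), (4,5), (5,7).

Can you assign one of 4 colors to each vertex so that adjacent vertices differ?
A valid 4-coloring: color 1: [4, 7]; color 2: [3, 5].
(χ(G) = 2 ≤ 4.)

Yes, G is 4-colorable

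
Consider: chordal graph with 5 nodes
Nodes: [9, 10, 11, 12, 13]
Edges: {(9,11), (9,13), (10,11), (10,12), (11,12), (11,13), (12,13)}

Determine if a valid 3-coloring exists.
Yes, G is 3-colorable

A valid 3-coloring: color 1: [11]; color 2: [10, 13]; color 3: [9, 12].
(χ(G) = 3 ≤ 3.)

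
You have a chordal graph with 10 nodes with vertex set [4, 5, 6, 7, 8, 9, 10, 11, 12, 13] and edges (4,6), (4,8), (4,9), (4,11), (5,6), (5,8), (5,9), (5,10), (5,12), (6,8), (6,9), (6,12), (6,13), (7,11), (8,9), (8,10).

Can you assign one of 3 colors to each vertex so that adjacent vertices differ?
The clique on vertices [4, 6, 8, 9] has size 4 > 3, so it alone needs 4 colors.

No, G is not 3-colorable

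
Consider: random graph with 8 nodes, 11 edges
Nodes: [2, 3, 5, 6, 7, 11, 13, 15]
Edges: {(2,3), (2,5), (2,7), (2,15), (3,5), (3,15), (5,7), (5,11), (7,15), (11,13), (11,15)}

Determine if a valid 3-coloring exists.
A valid 3-coloring: color 1: [2, 6, 11]; color 2: [5, 13, 15]; color 3: [3, 7].
(χ(G) = 3 ≤ 3.)

Yes, G is 3-colorable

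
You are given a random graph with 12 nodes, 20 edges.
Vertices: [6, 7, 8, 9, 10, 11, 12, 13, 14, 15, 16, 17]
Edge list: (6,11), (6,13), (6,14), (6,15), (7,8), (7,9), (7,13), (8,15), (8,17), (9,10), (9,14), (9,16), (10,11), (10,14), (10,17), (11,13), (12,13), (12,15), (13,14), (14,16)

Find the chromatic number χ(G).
χ(G) = 3

Clique number ω(G) = 3 (lower bound: χ ≥ ω).
The clique on [9, 14, 16] has size 3, forcing χ ≥ 3, and the coloring below uses 3 colors, so χ(G) = 3.
A valid 3-coloring: color 1: [7, 11, 14, 15, 17]; color 2: [8, 9, 13]; color 3: [6, 10, 12, 16].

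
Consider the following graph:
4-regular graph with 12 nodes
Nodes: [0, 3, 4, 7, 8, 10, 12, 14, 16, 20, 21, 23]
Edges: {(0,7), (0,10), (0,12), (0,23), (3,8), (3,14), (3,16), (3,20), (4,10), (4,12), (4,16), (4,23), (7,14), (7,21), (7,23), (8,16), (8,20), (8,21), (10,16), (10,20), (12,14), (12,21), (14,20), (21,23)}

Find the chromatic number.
χ(G) = 3

Clique number ω(G) = 3 (lower bound: χ ≥ ω).
The clique on [0, 7, 23] has size 3, forcing χ ≥ 3, and the coloring below uses 3 colors, so χ(G) = 3.
A valid 3-coloring: color 1: [7, 12, 16, 20]; color 2: [8, 10, 14, 23]; color 3: [0, 3, 4, 21].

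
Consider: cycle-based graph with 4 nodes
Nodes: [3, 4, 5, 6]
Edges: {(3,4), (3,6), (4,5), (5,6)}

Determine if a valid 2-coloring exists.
A valid 2-coloring: color 1: [3, 5]; color 2: [4, 6].
(χ(G) = 2 ≤ 2.)

Yes, G is 2-colorable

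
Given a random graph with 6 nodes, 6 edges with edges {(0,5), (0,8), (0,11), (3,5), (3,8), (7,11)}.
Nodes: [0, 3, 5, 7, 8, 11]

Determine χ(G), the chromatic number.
Clique number ω(G) = 2 (lower bound: χ ≥ ω).
The graph is bipartite (no odd cycle), so 2 colors suffice: χ(G) = 2.
A valid 2-coloring: color 1: [0, 3, 7]; color 2: [5, 8, 11].

χ(G) = 2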